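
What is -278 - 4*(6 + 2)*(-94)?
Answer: 2730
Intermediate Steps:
-278 - 4*(6 + 2)*(-94) = -278 - 4*8*(-94) = -278 - 32*(-94) = -278 + 3008 = 2730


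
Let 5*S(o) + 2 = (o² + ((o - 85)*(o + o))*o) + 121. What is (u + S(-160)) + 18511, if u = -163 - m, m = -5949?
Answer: -12396796/5 ≈ -2.4794e+6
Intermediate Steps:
S(o) = 119/5 + o²/5 + 2*o²*(-85 + o)/5 (S(o) = -⅖ + ((o² + ((o - 85)*(o + o))*o) + 121)/5 = -⅖ + ((o² + ((-85 + o)*(2*o))*o) + 121)/5 = -⅖ + ((o² + (2*o*(-85 + o))*o) + 121)/5 = -⅖ + ((o² + 2*o²*(-85 + o)) + 121)/5 = -⅖ + (121 + o² + 2*o²*(-85 + o))/5 = -⅖ + (121/5 + o²/5 + 2*o²*(-85 + o)/5) = 119/5 + o²/5 + 2*o²*(-85 + o)/5)
u = 5786 (u = -163 - 1*(-5949) = -163 + 5949 = 5786)
(u + S(-160)) + 18511 = (5786 + (119/5 - 169/5*(-160)² + (⅖)*(-160)³)) + 18511 = (5786 + (119/5 - 169/5*25600 + (⅖)*(-4096000))) + 18511 = (5786 + (119/5 - 865280 - 1638400)) + 18511 = (5786 - 12518281/5) + 18511 = -12489351/5 + 18511 = -12396796/5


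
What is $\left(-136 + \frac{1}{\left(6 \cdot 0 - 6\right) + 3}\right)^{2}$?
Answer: $\frac{167281}{9} \approx 18587.0$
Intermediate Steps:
$\left(-136 + \frac{1}{\left(6 \cdot 0 - 6\right) + 3}\right)^{2} = \left(-136 + \frac{1}{\left(0 - 6\right) + 3}\right)^{2} = \left(-136 + \frac{1}{-6 + 3}\right)^{2} = \left(-136 + \frac{1}{-3}\right)^{2} = \left(-136 - \frac{1}{3}\right)^{2} = \left(- \frac{409}{3}\right)^{2} = \frac{167281}{9}$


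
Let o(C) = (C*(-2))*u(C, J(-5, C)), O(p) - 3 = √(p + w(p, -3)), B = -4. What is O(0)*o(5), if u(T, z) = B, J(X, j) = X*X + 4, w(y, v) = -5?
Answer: 120 + 40*I*√5 ≈ 120.0 + 89.443*I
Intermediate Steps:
J(X, j) = 4 + X² (J(X, j) = X² + 4 = 4 + X²)
u(T, z) = -4
O(p) = 3 + √(-5 + p) (O(p) = 3 + √(p - 5) = 3 + √(-5 + p))
o(C) = 8*C (o(C) = (C*(-2))*(-4) = -2*C*(-4) = 8*C)
O(0)*o(5) = (3 + √(-5 + 0))*(8*5) = (3 + √(-5))*40 = (3 + I*√5)*40 = 120 + 40*I*√5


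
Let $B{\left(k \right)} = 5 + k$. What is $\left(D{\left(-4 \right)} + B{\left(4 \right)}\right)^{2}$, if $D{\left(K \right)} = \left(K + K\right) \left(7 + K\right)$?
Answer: $225$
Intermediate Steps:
$D{\left(K \right)} = 2 K \left(7 + K\right)$
$\left(D{\left(-4 \right)} + B{\left(4 \right)}\right)^{2} = \left(2 \left(-4\right) \left(7 - 4\right) + \left(5 + 4\right)\right)^{2} = \left(2 \left(-4\right) 3 + 9\right)^{2} = \left(-24 + 9\right)^{2} = \left(-15\right)^{2} = 225$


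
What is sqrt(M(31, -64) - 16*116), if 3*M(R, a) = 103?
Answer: I*sqrt(16395)/3 ≈ 42.681*I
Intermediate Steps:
M(R, a) = 103/3 (M(R, a) = (1/3)*103 = 103/3)
sqrt(M(31, -64) - 16*116) = sqrt(103/3 - 16*116) = sqrt(103/3 - 1856) = sqrt(-5465/3) = I*sqrt(16395)/3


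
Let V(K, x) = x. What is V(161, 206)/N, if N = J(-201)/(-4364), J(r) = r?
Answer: 898984/201 ≈ 4472.6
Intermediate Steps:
N = 201/4364 (N = -201/(-4364) = -201*(-1/4364) = 201/4364 ≈ 0.046059)
V(161, 206)/N = 206/(201/4364) = 206*(4364/201) = 898984/201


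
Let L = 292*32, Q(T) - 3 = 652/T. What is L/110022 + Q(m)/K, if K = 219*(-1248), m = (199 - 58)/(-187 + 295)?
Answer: 6523996385/78516980256 ≈ 0.083090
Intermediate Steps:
m = 47/36 (m = 141/108 = 141*(1/108) = 47/36 ≈ 1.3056)
Q(T) = 3 + 652/T
L = 9344
K = -273312
L/110022 + Q(m)/K = 9344/110022 + (3 + 652/(47/36))/(-273312) = 9344*(1/110022) + (3 + 652*(36/47))*(-1/273312) = 4672/55011 + (3 + 23472/47)*(-1/273312) = 4672/55011 + (23613/47)*(-1/273312) = 4672/55011 - 7871/4281888 = 6523996385/78516980256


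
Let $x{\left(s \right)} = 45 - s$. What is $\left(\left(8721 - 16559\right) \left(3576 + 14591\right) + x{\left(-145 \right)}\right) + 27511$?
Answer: $-142365245$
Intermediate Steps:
$\left(\left(8721 - 16559\right) \left(3576 + 14591\right) + x{\left(-145 \right)}\right) + 27511 = \left(\left(8721 - 16559\right) \left(3576 + 14591\right) + \left(45 - -145\right)\right) + 27511 = \left(\left(-7838\right) 18167 + \left(45 + 145\right)\right) + 27511 = \left(-142392946 + 190\right) + 27511 = -142392756 + 27511 = -142365245$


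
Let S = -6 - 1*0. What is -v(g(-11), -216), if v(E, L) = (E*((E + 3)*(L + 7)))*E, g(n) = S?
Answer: -22572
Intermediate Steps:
S = -6 (S = -6 + 0 = -6)
g(n) = -6
v(E, L) = E**2*(3 + E)*(7 + L) (v(E, L) = (E*((3 + E)*(7 + L)))*E = (E*(3 + E)*(7 + L))*E = E**2*(3 + E)*(7 + L))
-v(g(-11), -216) = -(-6)**2*(21 + 3*(-216) + 7*(-6) - 6*(-216)) = -36*(21 - 648 - 42 + 1296) = -36*627 = -1*22572 = -22572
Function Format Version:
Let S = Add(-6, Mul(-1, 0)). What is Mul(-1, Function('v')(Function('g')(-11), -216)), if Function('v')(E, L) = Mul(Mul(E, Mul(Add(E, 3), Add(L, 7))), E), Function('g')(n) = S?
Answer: -22572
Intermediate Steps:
S = -6 (S = Add(-6, 0) = -6)
Function('g')(n) = -6
Function('v')(E, L) = Mul(Pow(E, 2), Add(3, E), Add(7, L)) (Function('v')(E, L) = Mul(Mul(E, Mul(Add(3, E), Add(7, L))), E) = Mul(Mul(E, Add(3, E), Add(7, L)), E) = Mul(Pow(E, 2), Add(3, E), Add(7, L)))
Mul(-1, Function('v')(Function('g')(-11), -216)) = Mul(-1, Mul(Pow(-6, 2), Add(21, Mul(3, -216), Mul(7, -6), Mul(-6, -216)))) = Mul(-1, Mul(36, Add(21, -648, -42, 1296))) = Mul(-1, Mul(36, 627)) = Mul(-1, 22572) = -22572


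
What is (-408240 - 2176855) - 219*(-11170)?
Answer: -138865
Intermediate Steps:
(-408240 - 2176855) - 219*(-11170) = -2585095 + 2446230 = -138865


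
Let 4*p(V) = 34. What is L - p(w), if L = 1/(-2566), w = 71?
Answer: -10906/1283 ≈ -8.5004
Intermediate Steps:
L = -1/2566 ≈ -0.00038971
p(V) = 17/2 (p(V) = (¼)*34 = 17/2)
L - p(w) = -1/2566 - 1*17/2 = -1/2566 - 17/2 = -10906/1283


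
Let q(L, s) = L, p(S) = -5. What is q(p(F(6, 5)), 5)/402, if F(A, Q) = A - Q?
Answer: -5/402 ≈ -0.012438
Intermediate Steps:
q(p(F(6, 5)), 5)/402 = -5/402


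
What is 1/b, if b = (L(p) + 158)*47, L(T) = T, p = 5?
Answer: 1/7661 ≈ 0.00013053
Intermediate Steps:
b = 7661 (b = (5 + 158)*47 = 163*47 = 7661)
1/b = 1/7661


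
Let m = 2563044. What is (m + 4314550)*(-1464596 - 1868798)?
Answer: -22925730574036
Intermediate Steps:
(m + 4314550)*(-1464596 - 1868798) = (2563044 + 4314550)*(-1464596 - 1868798) = 6877594*(-3333394) = -22925730574036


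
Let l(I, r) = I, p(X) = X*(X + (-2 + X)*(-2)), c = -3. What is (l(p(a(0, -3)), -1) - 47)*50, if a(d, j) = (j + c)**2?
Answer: -59950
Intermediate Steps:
a(d, j) = (-3 + j)**2 (a(d, j) = (j - 3)**2 = (-3 + j)**2)
p(X) = X*(4 - X) (p(X) = X*(X + (4 - 2*X)) = X*(4 - X))
(l(p(a(0, -3)), -1) - 47)*50 = ((-3 - 3)**2*(4 - (-3 - 3)**2) - 47)*50 = ((-6)**2*(4 - 1*(-6)**2) - 47)*50 = (36*(4 - 1*36) - 47)*50 = (36*(4 - 36) - 47)*50 = (36*(-32) - 47)*50 = (-1152 - 47)*50 = -1199*50 = -59950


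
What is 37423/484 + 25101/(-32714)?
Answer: 55095779/719708 ≈ 76.553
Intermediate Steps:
37423/484 + 25101/(-32714) = 37423*(1/484) + 25101*(-1/32714) = 37423/484 - 25101/32714 = 55095779/719708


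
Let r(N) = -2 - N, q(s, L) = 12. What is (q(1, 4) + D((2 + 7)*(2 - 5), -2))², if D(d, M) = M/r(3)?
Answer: 3844/25 ≈ 153.76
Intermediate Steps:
D(d, M) = -M/5 (D(d, M) = M/(-2 - 1*3) = M/(-2 - 3) = M/(-5) = M*(-⅕) = -M/5)
(q(1, 4) + D((2 + 7)*(2 - 5), -2))² = (12 - ⅕*(-2))² = (12 + ⅖)² = (62/5)² = 3844/25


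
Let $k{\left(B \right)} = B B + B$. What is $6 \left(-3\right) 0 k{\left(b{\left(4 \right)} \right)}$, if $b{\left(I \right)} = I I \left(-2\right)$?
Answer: $0$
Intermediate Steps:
$b{\left(I \right)} = - 2 I^{2}$ ($b{\left(I \right)} = I^{2} \left(-2\right) = - 2 I^{2}$)
$k{\left(B \right)} = B + B^{2}$ ($k{\left(B \right)} = B^{2} + B = B + B^{2}$)
$6 \left(-3\right) 0 k{\left(b{\left(4 \right)} \right)} = 6 \left(-3\right) 0 - 2 \cdot 4^{2} \left(1 - 2 \cdot 4^{2}\right) = \left(-18\right) 0 \left(-2\right) 16 \left(1 - 32\right) = 0 \left(- 32 \left(1 - 32\right)\right) = 0 \left(\left(-32\right) \left(-31\right)\right) = 0 \cdot 992 = 0$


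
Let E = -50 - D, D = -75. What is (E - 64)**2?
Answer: 1521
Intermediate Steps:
E = 25 (E = -50 - 1*(-75) = -50 + 75 = 25)
(E - 64)**2 = (25 - 64)**2 = (-39)**2 = 1521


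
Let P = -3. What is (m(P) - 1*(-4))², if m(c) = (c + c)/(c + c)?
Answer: 25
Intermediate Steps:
m(c) = 1 (m(c) = (2*c)/((2*c)) = (2*c)*(1/(2*c)) = 1)
(m(P) - 1*(-4))² = (1 - 1*(-4))² = (1 + 4)² = 5² = 25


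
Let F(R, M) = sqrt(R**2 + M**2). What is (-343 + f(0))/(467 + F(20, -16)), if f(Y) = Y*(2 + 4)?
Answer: -160181/217433 + 1372*sqrt(41)/217433 ≈ -0.69629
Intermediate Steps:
f(Y) = 6*Y (f(Y) = Y*6 = 6*Y)
F(R, M) = sqrt(M**2 + R**2)
(-343 + f(0))/(467 + F(20, -16)) = (-343 + 6*0)/(467 + sqrt((-16)**2 + 20**2)) = (-343 + 0)/(467 + sqrt(256 + 400)) = -343/(467 + sqrt(656)) = -343/(467 + 4*sqrt(41))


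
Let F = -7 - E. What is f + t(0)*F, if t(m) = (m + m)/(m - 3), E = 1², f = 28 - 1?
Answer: 27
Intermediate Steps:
f = 27
E = 1
t(m) = 2*m/(-3 + m) (t(m) = (2*m)/(-3 + m) = 2*m/(-3 + m))
F = -8 (F = -7 - 1*1 = -7 - 1 = -8)
f + t(0)*F = 27 + (2*0/(-3 + 0))*(-8) = 27 + (2*0/(-3))*(-8) = 27 + (2*0*(-⅓))*(-8) = 27 + 0*(-8) = 27 + 0 = 27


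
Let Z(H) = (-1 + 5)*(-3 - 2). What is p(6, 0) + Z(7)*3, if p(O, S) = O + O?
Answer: -48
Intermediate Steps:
Z(H) = -20 (Z(H) = 4*(-5) = -20)
p(O, S) = 2*O
p(6, 0) + Z(7)*3 = 2*6 - 20*3 = 12 - 60 = -48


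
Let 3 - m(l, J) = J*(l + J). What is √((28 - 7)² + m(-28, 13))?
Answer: 3*√71 ≈ 25.278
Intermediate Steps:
m(l, J) = 3 - J*(J + l) (m(l, J) = 3 - J*(l + J) = 3 - J*(J + l))
√((28 - 7)² + m(-28, 13)) = √((28 - 7)² + (3 - 1*13² - 1*13*(-28))) = √(21² + (3 - 1*169 + 364)) = √(441 + (3 - 169 + 364)) = √(441 + 198) = √639 = 3*√71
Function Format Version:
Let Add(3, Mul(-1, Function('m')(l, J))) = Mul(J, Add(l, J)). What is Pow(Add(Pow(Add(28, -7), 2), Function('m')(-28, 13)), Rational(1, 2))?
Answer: Mul(3, Pow(71, Rational(1, 2))) ≈ 25.278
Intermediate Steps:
Function('m')(l, J) = Add(3, Mul(-1, J, Add(J, l))) (Function('m')(l, J) = Add(3, Mul(-1, Mul(J, Add(l, J)))) = Add(3, Mul(-1, Mul(J, Add(J, l)))) = Add(3, Mul(-1, J, Add(J, l))))
Pow(Add(Pow(Add(28, -7), 2), Function('m')(-28, 13)), Rational(1, 2)) = Pow(Add(Pow(Add(28, -7), 2), Add(3, Mul(-1, Pow(13, 2)), Mul(-1, 13, -28))), Rational(1, 2)) = Pow(Add(Pow(21, 2), Add(3, Mul(-1, 169), 364)), Rational(1, 2)) = Pow(Add(441, Add(3, -169, 364)), Rational(1, 2)) = Pow(Add(441, 198), Rational(1, 2)) = Pow(639, Rational(1, 2)) = Mul(3, Pow(71, Rational(1, 2)))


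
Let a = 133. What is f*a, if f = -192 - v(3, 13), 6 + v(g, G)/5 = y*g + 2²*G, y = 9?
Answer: -74081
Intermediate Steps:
v(g, G) = -30 + 20*G + 45*g (v(g, G) = -30 + 5*(9*g + 2²*G) = -30 + 5*(9*g + 4*G) = -30 + 5*(4*G + 9*g) = -30 + (20*G + 45*g) = -30 + 20*G + 45*g)
f = -557 (f = -192 - (-30 + 20*13 + 45*3) = -192 - (-30 + 260 + 135) = -192 - 1*365 = -192 - 365 = -557)
f*a = -557*133 = -74081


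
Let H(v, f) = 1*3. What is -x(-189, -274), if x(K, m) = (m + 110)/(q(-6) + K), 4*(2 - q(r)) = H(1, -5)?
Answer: -656/751 ≈ -0.87350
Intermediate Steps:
H(v, f) = 3
q(r) = 5/4 (q(r) = 2 - 1/4*3 = 2 - 3/4 = 5/4)
x(K, m) = (110 + m)/(5/4 + K) (x(K, m) = (m + 110)/(5/4 + K) = (110 + m)/(5/4 + K))
-x(-189, -274) = -4*(110 - 274)/(5 + 4*(-189)) = -4*(-164)/(5 - 756) = -4*(-164)/(-751) = -4*(-1)*(-164)/751 = -1*656/751 = -656/751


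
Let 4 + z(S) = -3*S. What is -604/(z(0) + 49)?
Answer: -604/45 ≈ -13.422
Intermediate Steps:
z(S) = -4 - 3*S
-604/(z(0) + 49) = -604/((-4 - 3*0) + 49) = -604/((-4 + 0) + 49) = -604/(-4 + 49) = -604/45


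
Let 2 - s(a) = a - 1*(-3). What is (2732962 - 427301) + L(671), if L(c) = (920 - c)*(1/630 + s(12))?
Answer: 483509123/210 ≈ 2.3024e+6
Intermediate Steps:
s(a) = -1 - a (s(a) = 2 - (a - 1*(-3)) = 2 - (a + 3) = 2 - (3 + a) = 2 + (-3 - a) = -1 - a)
L(c) = -753388/63 + 8189*c/630 (L(c) = (920 - c)*(1/630 + (-1 - 1*12)) = (920 - c)*(1/630 + (-1 - 12)) = (920 - c)*(1/630 - 13) = (920 - c)*(-8189/630) = -753388/63 + 8189*c/630)
(2732962 - 427301) + L(671) = (2732962 - 427301) + (-753388/63 + (8189/630)*671) = 2305661 + (-753388/63 + 5494819/630) = 2305661 - 679687/210 = 483509123/210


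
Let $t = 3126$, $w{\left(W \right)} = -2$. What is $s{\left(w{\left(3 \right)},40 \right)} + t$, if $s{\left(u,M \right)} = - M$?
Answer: $3086$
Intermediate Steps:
$s{\left(w{\left(3 \right)},40 \right)} + t = \left(-1\right) 40 + 3126 = -40 + 3126 = 3086$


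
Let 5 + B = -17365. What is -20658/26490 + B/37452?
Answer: -34272631/27558430 ≈ -1.2436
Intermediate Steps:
B = -17370 (B = -5 - 17365 = -17370)
-20658/26490 + B/37452 = -20658/26490 - 17370/37452 = -20658*1/26490 - 17370*1/37452 = -3443/4415 - 2895/6242 = -34272631/27558430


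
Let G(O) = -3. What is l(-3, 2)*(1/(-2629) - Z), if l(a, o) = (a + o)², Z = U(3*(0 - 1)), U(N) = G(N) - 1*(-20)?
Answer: -44694/2629 ≈ -17.000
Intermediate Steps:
U(N) = 17 (U(N) = -3 - 1*(-20) = -3 + 20 = 17)
Z = 17
l(-3, 2)*(1/(-2629) - Z) = (-3 + 2)²*(1/(-2629) - 1*17) = (-1)²*(-1/2629 - 17) = 1*(-44694/2629) = -44694/2629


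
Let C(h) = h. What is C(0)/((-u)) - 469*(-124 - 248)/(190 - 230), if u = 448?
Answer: -43617/10 ≈ -4361.7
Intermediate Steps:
C(0)/((-u)) - 469*(-124 - 248)/(190 - 230) = 0/((-1*448)) - 469*(-124 - 248)/(190 - 230) = 0/(-448) - 469/((-40/(-372))) = 0*(-1/448) - 469/((-40*(-1/372))) = 0 - 469/10/93 = 0 - 469*93/10 = 0 - 43617/10 = -43617/10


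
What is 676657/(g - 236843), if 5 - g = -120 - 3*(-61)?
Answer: -23333/8169 ≈ -2.8563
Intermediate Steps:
g = -58 (g = 5 - (-120 - 3*(-61)) = 5 - (-120 + 183) = 5 - 1*63 = 5 - 63 = -58)
676657/(g - 236843) = 676657/(-58 - 236843) = 676657/(-236901) = 676657*(-1/236901) = -23333/8169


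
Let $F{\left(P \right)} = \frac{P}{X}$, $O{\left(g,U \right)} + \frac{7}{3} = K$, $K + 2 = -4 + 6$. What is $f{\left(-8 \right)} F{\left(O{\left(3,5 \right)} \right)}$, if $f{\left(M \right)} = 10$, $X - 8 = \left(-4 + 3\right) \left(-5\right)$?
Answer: $- \frac{70}{39} \approx -1.7949$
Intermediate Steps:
$X = 13$ ($X = 8 + \left(-4 + 3\right) \left(-5\right) = 8 - -5 = 8 + 5 = 13$)
$K = 0$ ($K = -2 + \left(-4 + 6\right) = -2 + 2 = 0$)
$O{\left(g,U \right)} = - \frac{7}{3}$ ($O{\left(g,U \right)} = - \frac{7}{3} + 0 = - \frac{7}{3}$)
$F{\left(P \right)} = \frac{P}{13}$
$f{\left(-8 \right)} F{\left(O{\left(3,5 \right)} \right)} = 10 \cdot \frac{1}{13} \left(- \frac{7}{3}\right) = 10 \left(- \frac{7}{39}\right) = - \frac{70}{39}$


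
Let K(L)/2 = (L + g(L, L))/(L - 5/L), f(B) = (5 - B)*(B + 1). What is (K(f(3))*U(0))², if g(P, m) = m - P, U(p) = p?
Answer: 0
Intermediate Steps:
f(B) = (1 + B)*(5 - B) (f(B) = (5 - B)*(1 + B) = (1 + B)*(5 - B))
K(L) = 2*L/(L - 5/L) (K(L) = 2*((L + (L - L))/(L - 5/L)) = 2*((L + 0)/(L - 5/L)) = 2*(L/(L - 5/L)) = 2*L/(L - 5/L))
(K(f(3))*U(0))² = ((2*(5 - 1*3² + 4*3)²/(-5 + (5 - 1*3² + 4*3)²))*0)² = ((2*(5 - 1*9 + 12)²/(-5 + (5 - 1*9 + 12)²))*0)² = ((2*(5 - 9 + 12)²/(-5 + (5 - 9 + 12)²))*0)² = ((2*8²/(-5 + 8²))*0)² = ((2*64/(-5 + 64))*0)² = ((2*64/59)*0)² = ((2*64*(1/59))*0)² = ((128/59)*0)² = 0² = 0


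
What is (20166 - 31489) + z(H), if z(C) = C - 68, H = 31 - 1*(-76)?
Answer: -11284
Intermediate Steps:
H = 107 (H = 31 + 76 = 107)
z(C) = -68 + C
(20166 - 31489) + z(H) = (20166 - 31489) + (-68 + 107) = -11323 + 39 = -11284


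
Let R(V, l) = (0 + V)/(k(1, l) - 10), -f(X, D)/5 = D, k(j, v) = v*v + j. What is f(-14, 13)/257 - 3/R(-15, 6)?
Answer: 6614/1285 ≈ 5.1471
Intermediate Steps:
k(j, v) = j + v**2 (k(j, v) = v**2 + j = j + v**2)
f(X, D) = -5*D
R(V, l) = V/(-9 + l**2) (R(V, l) = (0 + V)/((1 + l**2) - 10) = V/(-9 + l**2))
f(-14, 13)/257 - 3/R(-15, 6) = -5*13/257 - 3/((-15/(-9 + 6**2))) = -65*1/257 - 3/((-15/(-9 + 36))) = -65/257 - 3/((-15/27)) = -65/257 - 3/((-15*1/27)) = -65/257 - 3/(-5/9) = -65/257 - 3*(-9/5) = -65/257 + 27/5 = 6614/1285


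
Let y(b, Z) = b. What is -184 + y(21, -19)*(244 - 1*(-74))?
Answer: 6494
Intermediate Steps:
-184 + y(21, -19)*(244 - 1*(-74)) = -184 + 21*(244 - 1*(-74)) = -184 + 21*(244 + 74) = -184 + 21*318 = -184 + 6678 = 6494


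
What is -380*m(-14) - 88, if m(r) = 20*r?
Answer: 106312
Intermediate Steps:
-380*m(-14) - 88 = -7600*(-14) - 88 = -380*(-280) - 88 = 106400 - 88 = 106312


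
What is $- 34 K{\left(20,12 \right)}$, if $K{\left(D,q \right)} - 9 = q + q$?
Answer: $-1122$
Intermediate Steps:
$K{\left(D,q \right)} = 9 + 2 q$ ($K{\left(D,q \right)} = 9 + \left(q + q\right) = 9 + 2 q$)
$- 34 K{\left(20,12 \right)} = - 34 \left(9 + 2 \cdot 12\right) = - 34 \left(9 + 24\right) = \left(-34\right) 33 = -1122$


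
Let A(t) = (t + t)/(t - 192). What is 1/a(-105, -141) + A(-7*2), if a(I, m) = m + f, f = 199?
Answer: 915/5974 ≈ 0.15316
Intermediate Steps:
a(I, m) = 199 + m (a(I, m) = m + 199 = 199 + m)
A(t) = 2*t/(-192 + t) (A(t) = (2*t)/(-192 + t) = 2*t/(-192 + t))
1/a(-105, -141) + A(-7*2) = 1/(199 - 141) + 2*(-7*2)/(-192 - 7*2) = 1/58 + 2*(-14)/(-192 - 14) = 1/58 + 2*(-14)/(-206) = 1/58 + 2*(-14)*(-1/206) = 1/58 + 14/103 = 915/5974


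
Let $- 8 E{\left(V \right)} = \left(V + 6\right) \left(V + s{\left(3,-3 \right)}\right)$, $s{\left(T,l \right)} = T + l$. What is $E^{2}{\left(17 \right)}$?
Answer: $\frac{152881}{64} \approx 2388.8$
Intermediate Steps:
$E{\left(V \right)} = - \frac{V \left(6 + V\right)}{8}$ ($E{\left(V \right)} = - \frac{\left(V + 6\right) \left(V + \left(3 - 3\right)\right)}{8} = - \frac{\left(6 + V\right) \left(V + 0\right)}{8} = - \frac{\left(6 + V\right) V}{8} = - \frac{V \left(6 + V\right)}{8}$)
$E^{2}{\left(17 \right)} = \left(\frac{1}{8} \cdot 17 \left(-6 - 17\right)\right)^{2} = \left(\frac{1}{8} \cdot 17 \left(-23\right)\right)^{2} = \left(- \frac{391}{8}\right)^{2} = \frac{152881}{64}$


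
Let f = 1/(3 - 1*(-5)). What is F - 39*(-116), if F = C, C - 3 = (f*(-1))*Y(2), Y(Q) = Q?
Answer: 18107/4 ≈ 4526.8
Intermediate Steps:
f = ⅛ (f = 1/(3 + 5) = 1/8 = ⅛ ≈ 0.12500)
C = 11/4 (C = 3 + ((⅛)*(-1))*2 = 3 - ⅛*2 = 3 - ¼ = 11/4 ≈ 2.7500)
F = 11/4 ≈ 2.7500
F - 39*(-116) = 11/4 - 39*(-116) = 11/4 + 4524 = 18107/4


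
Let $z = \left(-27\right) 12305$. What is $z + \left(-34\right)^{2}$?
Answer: $-331079$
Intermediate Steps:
$z = -332235$
$z + \left(-34\right)^{2} = -332235 + \left(-34\right)^{2} = -332235 + 1156 = -331079$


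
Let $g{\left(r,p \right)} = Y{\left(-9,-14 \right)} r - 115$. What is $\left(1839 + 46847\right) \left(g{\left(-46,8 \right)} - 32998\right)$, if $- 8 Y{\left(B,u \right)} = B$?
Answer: $- \frac{3229318037}{2} \approx -1.6147 \cdot 10^{9}$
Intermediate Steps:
$Y{\left(B,u \right)} = - \frac{B}{8}$
$g{\left(r,p \right)} = -115 + \frac{9 r}{8}$ ($g{\left(r,p \right)} = \left(- \frac{1}{8}\right) \left(-9\right) r - 115 = \frac{9 r}{8} - 115 = -115 + \frac{9 r}{8}$)
$\left(1839 + 46847\right) \left(g{\left(-46,8 \right)} - 32998\right) = \left(1839 + 46847\right) \left(\left(-115 + \frac{9}{8} \left(-46\right)\right) - 32998\right) = 48686 \left(\left(-115 - \frac{207}{4}\right) - 32998\right) = 48686 \left(- \frac{667}{4} - 32998\right) = 48686 \left(- \frac{132659}{4}\right) = - \frac{3229318037}{2}$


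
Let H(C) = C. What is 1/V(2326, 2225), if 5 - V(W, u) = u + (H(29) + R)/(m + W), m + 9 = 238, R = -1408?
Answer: -365/810103 ≈ -0.00045056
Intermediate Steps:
m = 229 (m = -9 + 238 = 229)
V(W, u) = 5 - u + 1379/(229 + W) (V(W, u) = 5 - (u + (29 - 1408)/(229 + W)) = 5 - (u - 1379/(229 + W)) = 5 + (-u + 1379/(229 + W)) = 5 - u + 1379/(229 + W))
1/V(2326, 2225) = 1/((2524 - 229*2225 + 5*2326 - 1*2326*2225)/(229 + 2326)) = 1/((2524 - 509525 + 11630 - 5175350)/2555) = 1/((1/2555)*(-5670721)) = 1/(-810103/365) = -365/810103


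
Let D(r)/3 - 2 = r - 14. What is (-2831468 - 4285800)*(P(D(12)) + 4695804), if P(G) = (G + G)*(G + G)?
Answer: -33421295543472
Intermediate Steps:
D(r) = -36 + 3*r (D(r) = 6 + 3*(r - 14) = 6 + 3*(-14 + r) = 6 + (-42 + 3*r) = -36 + 3*r)
P(G) = 4*G² (P(G) = (2*G)*(2*G) = 4*G²)
(-2831468 - 4285800)*(P(D(12)) + 4695804) = (-2831468 - 4285800)*(4*(-36 + 3*12)² + 4695804) = -7117268*(4*(-36 + 36)² + 4695804) = -7117268*(4*0² + 4695804) = -7117268*(4*0 + 4695804) = -7117268*(0 + 4695804) = -7117268*4695804 = -33421295543472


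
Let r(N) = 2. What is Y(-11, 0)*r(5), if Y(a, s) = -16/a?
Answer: 32/11 ≈ 2.9091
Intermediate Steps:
Y(-11, 0)*r(5) = -16/(-11)*2 = -16*(-1/11)*2 = (16/11)*2 = 32/11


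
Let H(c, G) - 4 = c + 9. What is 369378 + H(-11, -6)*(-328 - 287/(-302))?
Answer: 55677309/151 ≈ 3.6872e+5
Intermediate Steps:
H(c, G) = 13 + c (H(c, G) = 4 + (c + 9) = 4 + (9 + c) = 13 + c)
369378 + H(-11, -6)*(-328 - 287/(-302)) = 369378 + (13 - 11)*(-328 - 287/(-302)) = 369378 + 2*(-328 - 287*(-1/302)) = 369378 + 2*(-328 + 287/302) = 369378 + 2*(-98769/302) = 369378 - 98769/151 = 55677309/151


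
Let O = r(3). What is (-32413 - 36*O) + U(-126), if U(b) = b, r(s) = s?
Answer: -32647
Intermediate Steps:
O = 3
(-32413 - 36*O) + U(-126) = (-32413 - 36*3) - 126 = (-32413 - 108) - 126 = -32521 - 126 = -32647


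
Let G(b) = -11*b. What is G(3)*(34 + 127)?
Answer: -5313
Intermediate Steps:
G(3)*(34 + 127) = (-11*3)*(34 + 127) = -33*161 = -5313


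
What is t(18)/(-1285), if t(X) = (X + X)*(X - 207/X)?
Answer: -234/1285 ≈ -0.18210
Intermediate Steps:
t(X) = 2*X*(X - 207/X) (t(X) = (2*X)*(X - 207/X) = 2*X*(X - 207/X))
t(18)/(-1285) = (-414 + 2*18²)/(-1285) = (-414 + 2*324)*(-1/1285) = (-414 + 648)*(-1/1285) = 234*(-1/1285) = -234/1285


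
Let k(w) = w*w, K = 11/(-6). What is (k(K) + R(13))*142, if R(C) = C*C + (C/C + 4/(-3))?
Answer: 439703/18 ≈ 24428.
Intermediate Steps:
K = -11/6 (K = 11*(-⅙) = -11/6 ≈ -1.8333)
k(w) = w²
R(C) = -⅓ + C² (R(C) = C² + (1 + 4*(-⅓)) = C² + (1 - 4/3) = C² - ⅓ = -⅓ + C²)
(k(K) + R(13))*142 = ((-11/6)² + (-⅓ + 13²))*142 = (121/36 + (-⅓ + 169))*142 = (121/36 + 506/3)*142 = (6193/36)*142 = 439703/18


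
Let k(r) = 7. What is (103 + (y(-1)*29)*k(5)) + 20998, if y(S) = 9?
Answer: 22928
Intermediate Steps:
(103 + (y(-1)*29)*k(5)) + 20998 = (103 + (9*29)*7) + 20998 = (103 + 261*7) + 20998 = (103 + 1827) + 20998 = 1930 + 20998 = 22928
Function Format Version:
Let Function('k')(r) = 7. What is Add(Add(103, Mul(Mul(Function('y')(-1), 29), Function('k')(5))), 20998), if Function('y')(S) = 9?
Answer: 22928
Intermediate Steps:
Add(Add(103, Mul(Mul(Function('y')(-1), 29), Function('k')(5))), 20998) = Add(Add(103, Mul(Mul(9, 29), 7)), 20998) = Add(Add(103, Mul(261, 7)), 20998) = Add(Add(103, 1827), 20998) = Add(1930, 20998) = 22928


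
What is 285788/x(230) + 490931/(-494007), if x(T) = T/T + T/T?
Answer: 70590145327/494007 ≈ 1.4289e+5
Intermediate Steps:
x(T) = 2 (x(T) = 1 + 1 = 2)
285788/x(230) + 490931/(-494007) = 285788/2 + 490931/(-494007) = 285788*(½) + 490931*(-1/494007) = 142894 - 490931/494007 = 70590145327/494007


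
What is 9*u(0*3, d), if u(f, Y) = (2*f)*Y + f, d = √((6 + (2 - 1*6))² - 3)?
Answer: 0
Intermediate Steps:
d = 1 (d = √((6 + (2 - 6))² - 3) = √((6 - 4)² - 3) = √(2² - 3) = √(4 - 3) = √1 = 1)
u(f, Y) = f + 2*Y*f (u(f, Y) = 2*Y*f + f = f + 2*Y*f)
9*u(0*3, d) = 9*((0*3)*(1 + 2*1)) = 9*(0*(1 + 2)) = 9*(0*3) = 9*0 = 0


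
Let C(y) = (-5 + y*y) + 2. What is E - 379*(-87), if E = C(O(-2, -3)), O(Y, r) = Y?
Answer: 32974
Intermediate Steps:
C(y) = -3 + y**2 (C(y) = (-5 + y**2) + 2 = -3 + y**2)
E = 1 (E = -3 + (-2)**2 = -3 + 4 = 1)
E - 379*(-87) = 1 - 379*(-87) = 1 + 32973 = 32974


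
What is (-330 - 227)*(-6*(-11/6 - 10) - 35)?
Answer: -20052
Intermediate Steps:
(-330 - 227)*(-6*(-11/6 - 10) - 35) = -557*(-6*(-11*⅙ - 10) - 35) = -557*(-6*(-11/6 - 10) - 35) = -557*(-6*(-71/6) - 35) = -557*(71 - 35) = -557*36 = -20052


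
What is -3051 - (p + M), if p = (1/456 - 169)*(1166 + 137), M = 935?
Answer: 98595473/456 ≈ 2.1622e+5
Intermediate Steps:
p = -100413089/456 (p = (1/456 - 169)*1303 = -77063/456*1303 = -100413089/456 ≈ -2.2020e+5)
-3051 - (p + M) = -3051 - (-100413089/456 + 935) = -3051 - 1*(-99986729/456) = -3051 + 99986729/456 = 98595473/456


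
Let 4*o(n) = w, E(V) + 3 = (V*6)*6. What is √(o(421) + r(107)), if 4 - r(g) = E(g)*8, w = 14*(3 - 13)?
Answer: I*√30823 ≈ 175.56*I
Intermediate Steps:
w = -140 (w = 14*(-10) = -140)
E(V) = -3 + 36*V (E(V) = -3 + (V*6)*6 = -3 + (6*V)*6 = -3 + 36*V)
o(n) = -35 (o(n) = (¼)*(-140) = -35)
r(g) = 28 - 288*g (r(g) = 4 - (-3 + 36*g)*8 = 4 - (-24 + 288*g) = 4 + (24 - 288*g) = 28 - 288*g)
√(o(421) + r(107)) = √(-35 + (28 - 288*107)) = √(-35 + (28 - 30816)) = √(-35 - 30788) = √(-30823) = I*√30823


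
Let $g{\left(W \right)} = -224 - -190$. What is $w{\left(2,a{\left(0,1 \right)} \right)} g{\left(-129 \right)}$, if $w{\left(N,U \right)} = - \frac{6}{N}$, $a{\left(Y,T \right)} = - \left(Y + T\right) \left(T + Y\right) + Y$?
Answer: $102$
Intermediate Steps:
$g{\left(W \right)} = -34$ ($g{\left(W \right)} = -224 + 190 = -34$)
$a{\left(Y,T \right)} = Y - \left(T + Y\right)^{2}$ ($a{\left(Y,T \right)} = - \left(T + Y\right) \left(T + Y\right) + Y = - \left(T + Y\right)^{2} + Y = Y - \left(T + Y\right)^{2}$)
$w{\left(2,a{\left(0,1 \right)} \right)} g{\left(-129 \right)} = - \frac{6}{2} \left(-34\right) = \left(-6\right) \frac{1}{2} \left(-34\right) = \left(-3\right) \left(-34\right) = 102$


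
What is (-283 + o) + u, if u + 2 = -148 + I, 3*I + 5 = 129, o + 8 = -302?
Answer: -2105/3 ≈ -701.67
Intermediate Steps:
o = -310 (o = -8 - 302 = -310)
I = 124/3 (I = -5/3 + (⅓)*129 = -5/3 + 43 = 124/3 ≈ 41.333)
u = -326/3 (u = -2 + (-148 + 124/3) = -2 - 320/3 = -326/3 ≈ -108.67)
(-283 + o) + u = (-283 - 310) - 326/3 = -593 - 326/3 = -2105/3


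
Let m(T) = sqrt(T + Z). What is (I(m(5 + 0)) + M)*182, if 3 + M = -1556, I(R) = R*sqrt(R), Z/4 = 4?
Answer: -283738 + 182*21**(3/4) ≈ -2.8195e+5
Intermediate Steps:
Z = 16 (Z = 4*4 = 16)
m(T) = sqrt(16 + T) (m(T) = sqrt(T + 16) = sqrt(16 + T))
I(R) = R**(3/2)
M = -1559 (M = -3 - 1556 = -1559)
(I(m(5 + 0)) + M)*182 = ((sqrt(16 + (5 + 0)))**(3/2) - 1559)*182 = ((sqrt(16 + 5))**(3/2) - 1559)*182 = ((sqrt(21))**(3/2) - 1559)*182 = (21**(3/4) - 1559)*182 = (-1559 + 21**(3/4))*182 = -283738 + 182*21**(3/4)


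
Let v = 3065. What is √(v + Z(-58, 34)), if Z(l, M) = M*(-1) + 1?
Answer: 2*√758 ≈ 55.064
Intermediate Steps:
Z(l, M) = 1 - M (Z(l, M) = -M + 1 = 1 - M)
√(v + Z(-58, 34)) = √(3065 + (1 - 1*34)) = √(3065 + (1 - 34)) = √(3065 - 33) = √3032 = 2*√758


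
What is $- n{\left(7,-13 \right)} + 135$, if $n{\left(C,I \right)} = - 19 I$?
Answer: $-112$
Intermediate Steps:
$- n{\left(7,-13 \right)} + 135 = - \left(-19\right) \left(-13\right) + 135 = \left(-1\right) 247 + 135 = -247 + 135 = -112$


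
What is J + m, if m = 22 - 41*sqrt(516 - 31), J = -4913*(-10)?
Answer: 49152 - 41*sqrt(485) ≈ 48249.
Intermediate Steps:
J = 49130
m = 22 - 41*sqrt(485) ≈ -880.93
J + m = 49130 + (22 - 41*sqrt(485)) = 49152 - 41*sqrt(485)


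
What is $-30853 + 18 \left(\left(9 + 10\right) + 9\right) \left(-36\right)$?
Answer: $-48997$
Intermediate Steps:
$-30853 + 18 \left(\left(9 + 10\right) + 9\right) \left(-36\right) = -30853 + 18 \left(19 + 9\right) \left(-36\right) = -30853 + 18 \cdot 28 \left(-36\right) = -30853 + 504 \left(-36\right) = -30853 - 18144 = -48997$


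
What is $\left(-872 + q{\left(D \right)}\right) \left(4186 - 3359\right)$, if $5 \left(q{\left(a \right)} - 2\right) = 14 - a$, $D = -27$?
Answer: $- \frac{3563543}{5} \approx -7.1271 \cdot 10^{5}$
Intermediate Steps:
$q{\left(a \right)} = \frac{24}{5} - \frac{a}{5}$ ($q{\left(a \right)} = 2 + \frac{14 - a}{5} = 2 - \left(- \frac{14}{5} + \frac{a}{5}\right) = \frac{24}{5} - \frac{a}{5}$)
$\left(-872 + q{\left(D \right)}\right) \left(4186 - 3359\right) = \left(-872 + \left(\frac{24}{5} - - \frac{27}{5}\right)\right) \left(4186 - 3359\right) = \left(-872 + \left(\frac{24}{5} + \frac{27}{5}\right)\right) 827 = \left(-872 + \frac{51}{5}\right) 827 = \left(- \frac{4309}{5}\right) 827 = - \frac{3563543}{5}$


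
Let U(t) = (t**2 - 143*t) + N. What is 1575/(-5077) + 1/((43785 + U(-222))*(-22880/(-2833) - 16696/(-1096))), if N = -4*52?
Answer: -1775532371621458/5723420860254909 ≈ -0.31022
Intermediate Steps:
N = -208
U(t) = -208 + t**2 - 143*t (U(t) = (t**2 - 143*t) - 208 = -208 + t**2 - 143*t)
1575/(-5077) + 1/((43785 + U(-222))*(-22880/(-2833) - 16696/(-1096))) = 1575/(-5077) + 1/((43785 + (-208 + (-222)**2 - 143*(-222)))*(-22880/(-2833) - 16696/(-1096))) = 1575*(-1/5077) + 1/((43785 + (-208 + 49284 + 31746))*(-22880*(-1/2833) - 16696*(-1/1096))) = -1575/5077 + 1/((43785 + 80822)*(22880/2833 + 2087/137)) = -1575/5077 + 1/(124607*(9047031/388121)) = -1575/5077 + (1/124607)*(388121/9047031) = -1575/5077 + 388121/1127323391817 = -1775532371621458/5723420860254909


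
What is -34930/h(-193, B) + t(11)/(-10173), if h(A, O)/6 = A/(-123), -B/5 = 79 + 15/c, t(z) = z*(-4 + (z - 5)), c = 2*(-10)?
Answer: -7284533491/1963389 ≈ -3710.2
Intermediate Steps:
c = -20
t(z) = z*(-9 + z) (t(z) = z*(-4 + (-5 + z)) = z*(-9 + z))
B = -1565/4 (B = -5*(79 + 15/(-20)) = -5*(79 + 15*(-1/20)) = -5*(79 - ¾) = -5*313/4 = -1565/4 ≈ -391.25)
h(A, O) = -2*A/41 (h(A, O) = 6*(A/(-123)) = 6*(A*(-1/123)) = 6*(-A/123) = -2*A/41)
-34930/h(-193, B) + t(11)/(-10173) = -34930/((-2/41*(-193))) + (11*(-9 + 11))/(-10173) = -34930/386/41 + (11*2)*(-1/10173) = -34930*41/386 + 22*(-1/10173) = -716065/193 - 22/10173 = -7284533491/1963389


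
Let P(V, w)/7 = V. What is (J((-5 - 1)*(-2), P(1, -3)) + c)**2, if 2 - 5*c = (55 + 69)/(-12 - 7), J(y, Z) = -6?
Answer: 166464/9025 ≈ 18.445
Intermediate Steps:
P(V, w) = 7*V
c = 162/95 (c = 2/5 - (55 + 69)/(5*(-12 - 7)) = 2/5 - 124/(5*(-19)) = 2/5 - 124*(-1)/(5*19) = 2/5 - 1/5*(-124/19) = 2/5 + 124/95 = 162/95 ≈ 1.7053)
(J((-5 - 1)*(-2), P(1, -3)) + c)**2 = (-6 + 162/95)**2 = (-408/95)**2 = 166464/9025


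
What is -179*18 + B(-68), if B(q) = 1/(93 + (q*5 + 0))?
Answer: -795835/247 ≈ -3222.0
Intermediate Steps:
B(q) = 1/(93 + 5*q) (B(q) = 1/(93 + (5*q + 0)) = 1/(93 + 5*q))
-179*18 + B(-68) = -179*18 + 1/(93 + 5*(-68)) = -3222 + 1/(93 - 340) = -3222 + 1/(-247) = -3222 - 1/247 = -795835/247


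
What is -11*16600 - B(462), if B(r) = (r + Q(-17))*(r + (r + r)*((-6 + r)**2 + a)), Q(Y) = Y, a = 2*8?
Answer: -85506091550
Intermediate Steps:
a = 16
B(r) = (-17 + r)*(r + 2*r*(16 + (-6 + r)**2)) (B(r) = (r - 17)*(r + (r + r)*((-6 + r)**2 + 16)) = (-17 + r)*(r + (2*r)*(16 + (-6 + r)**2)) = (-17 + r)*(r + 2*r*(16 + (-6 + r)**2)))
-11*16600 - B(462) = -11*16600 - 462*(-1785 - 58*462**2 + 2*462**3 + 513*462) = -182600 - 462*(-1785 - 58*213444 + 2*98611128 + 237006) = -182600 - 462*(-1785 - 12379752 + 197222256 + 237006) = -182600 - 462*185077725 = -182600 - 1*85505908950 = -182600 - 85505908950 = -85506091550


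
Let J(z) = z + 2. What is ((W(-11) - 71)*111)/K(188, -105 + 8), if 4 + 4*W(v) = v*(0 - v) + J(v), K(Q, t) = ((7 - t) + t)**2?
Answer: -23199/98 ≈ -236.72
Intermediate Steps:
J(z) = 2 + z
K(Q, t) = 49 (K(Q, t) = 7**2 = 49)
W(v) = -1/2 - v**2/4 + v/4 (W(v) = -1 + (v*(0 - v) + (2 + v))/4 = -1 + (v*(-v) + (2 + v))/4 = -1 + (-v**2 + (2 + v))/4 = -1 + (2 + v - v**2)/4 = -1 + (1/2 - v**2/4 + v/4) = -1/2 - v**2/4 + v/4)
((W(-11) - 71)*111)/K(188, -105 + 8) = (((-1/2 - 1/4*(-11)**2 + (1/4)*(-11)) - 71)*111)/49 = (((-1/2 - 1/4*121 - 11/4) - 71)*111)*(1/49) = (((-1/2 - 121/4 - 11/4) - 71)*111)*(1/49) = ((-67/2 - 71)*111)*(1/49) = -209/2*111*(1/49) = -23199/2*1/49 = -23199/98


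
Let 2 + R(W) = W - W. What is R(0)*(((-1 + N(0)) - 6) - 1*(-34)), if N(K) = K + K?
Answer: -54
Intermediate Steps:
N(K) = 2*K
R(W) = -2 (R(W) = -2 + (W - W) = -2 + 0 = -2)
R(0)*(((-1 + N(0)) - 6) - 1*(-34)) = -2*(((-1 + 2*0) - 6) - 1*(-34)) = -2*(((-1 + 0) - 6) + 34) = -2*((-1 - 6) + 34) = -2*(-7 + 34) = -2*27 = -54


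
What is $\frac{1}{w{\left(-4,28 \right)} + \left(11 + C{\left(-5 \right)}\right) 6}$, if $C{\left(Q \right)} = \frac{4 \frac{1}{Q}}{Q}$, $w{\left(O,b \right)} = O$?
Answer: $\frac{25}{1574} \approx 0.015883$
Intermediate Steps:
$C{\left(Q \right)} = \frac{4}{Q^{2}}$
$\frac{1}{w{\left(-4,28 \right)} + \left(11 + C{\left(-5 \right)}\right) 6} = \frac{1}{-4 + \left(11 + \frac{4}{25}\right) 6} = \frac{1}{-4 + \frac{279}{25} \cdot 6} = \frac{1}{-4 + \frac{1674}{25}} = \frac{1}{\frac{1574}{25}} = \frac{25}{1574}$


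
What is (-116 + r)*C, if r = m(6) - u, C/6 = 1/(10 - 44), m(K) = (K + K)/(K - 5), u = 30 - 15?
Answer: 21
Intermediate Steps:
u = 15
m(K) = 2*K/(-5 + K) (m(K) = (2*K)/(-5 + K) = 2*K/(-5 + K))
C = -3/17 (C = 6/(10 - 44) = 6/(-34) = 6*(-1/34) = -3/17 ≈ -0.17647)
r = -3 (r = 2*6/(-5 + 6) - 1*15 = 2*6/1 - 15 = 2*6*1 - 15 = 12 - 15 = -3)
(-116 + r)*C = (-116 - 3)*(-3/17) = -119*(-3/17) = 21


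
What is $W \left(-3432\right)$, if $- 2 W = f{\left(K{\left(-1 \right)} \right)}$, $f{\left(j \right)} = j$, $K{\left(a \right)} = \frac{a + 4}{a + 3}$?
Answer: $2574$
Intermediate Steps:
$K{\left(a \right)} = \frac{4 + a}{3 + a}$
$W = - \frac{3}{4}$ ($W = - \frac{\frac{1}{3 - 1} \left(4 - 1\right)}{2} = - \frac{\frac{1}{2} \cdot 3}{2} = \left(- \frac{1}{2}\right) \frac{3}{2} = - \frac{3}{4} \approx -0.75$)
$W \left(-3432\right) = \left(- \frac{3}{4}\right) \left(-3432\right) = 2574$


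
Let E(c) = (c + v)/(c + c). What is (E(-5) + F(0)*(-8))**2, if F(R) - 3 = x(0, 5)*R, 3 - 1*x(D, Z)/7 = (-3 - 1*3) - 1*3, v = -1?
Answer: 13689/25 ≈ 547.56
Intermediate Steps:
x(D, Z) = 84 (x(D, Z) = 21 - 7*((-3 - 1*3) - 1*3) = 21 - 7*((-3 - 3) - 3) = 21 - 7*(-6 - 3) = 21 - 7*(-9) = 21 + 63 = 84)
F(R) = 3 + 84*R
E(c) = (-1 + c)/(2*c) (E(c) = (c - 1)/(c + c) = (-1 + c)/((2*c)) = (-1 + c)*(1/(2*c)) = (-1 + c)/(2*c))
(E(-5) + F(0)*(-8))**2 = ((1/2)*(-1 - 5)/(-5) + (3 + 84*0)*(-8))**2 = ((1/2)*(-1/5)*(-6) + (3 + 0)*(-8))**2 = (3/5 + 3*(-8))**2 = (3/5 - 24)**2 = (-117/5)**2 = 13689/25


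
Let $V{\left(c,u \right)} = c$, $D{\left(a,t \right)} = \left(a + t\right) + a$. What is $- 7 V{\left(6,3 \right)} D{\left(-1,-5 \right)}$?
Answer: $294$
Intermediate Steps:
$D{\left(a,t \right)} = t + 2 a$
$- 7 V{\left(6,3 \right)} D{\left(-1,-5 \right)} = \left(-7\right) 6 \left(-5 + 2 \left(-1\right)\right) = - 42 \left(-5 - 2\right) = \left(-42\right) \left(-7\right) = 294$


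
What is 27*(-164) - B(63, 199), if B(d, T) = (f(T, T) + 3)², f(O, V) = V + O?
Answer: -165229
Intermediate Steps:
f(O, V) = O + V
B(d, T) = (3 + 2*T)² (B(d, T) = ((T + T) + 3)² = (2*T + 3)² = (3 + 2*T)²)
27*(-164) - B(63, 199) = 27*(-164) - (3 + 2*199)² = -4428 - (3 + 398)² = -4428 - 1*401² = -4428 - 1*160801 = -4428 - 160801 = -165229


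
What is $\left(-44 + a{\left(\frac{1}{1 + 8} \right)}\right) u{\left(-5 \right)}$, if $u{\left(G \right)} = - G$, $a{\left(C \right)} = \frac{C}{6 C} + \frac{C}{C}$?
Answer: $- \frac{1285}{6} \approx -214.17$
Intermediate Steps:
$a{\left(C \right)} = \frac{7}{6}$ ($a{\left(C \right)} = C \frac{1}{6 C} + 1 = \frac{1}{6} + 1 = \frac{7}{6}$)
$\left(-44 + a{\left(\frac{1}{1 + 8} \right)}\right) u{\left(-5 \right)} = \left(-44 + \frac{7}{6}\right) \left(\left(-1\right) \left(-5\right)\right) = \left(- \frac{257}{6}\right) 5 = - \frac{1285}{6}$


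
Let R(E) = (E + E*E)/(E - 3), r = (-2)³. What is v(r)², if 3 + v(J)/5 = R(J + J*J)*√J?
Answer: -2037140775/2809 - 957600*I*√2/53 ≈ -7.2522e+5 - 25552.0*I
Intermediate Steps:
r = -8
R(E) = (E + E²)/(-3 + E)
v(J) = -15 + 5*√J*(J + J²)*(1 + J + J²)/(-3 + J + J²) (v(J) = -15 + 5*(((J + J*J)*(1 + (J + J*J))/(-3 + (J + J*J)))*√J) = -15 + 5*(((J + J²)*(1 + (J + J²))/(-3 + (J + J²)))*√J) = -15 + 5*(((J + J²)*(1 + J + J²)/(-3 + J + J²))*√J) = -15 + 5*(√J*(J + J²)*(1 + J + J²)/(-3 + J + J²)) = -15 + 5*√J*(J + J²)*(1 + J + J²)/(-3 + J + J²))
v(r)² = (5*(9 - 3*(-8)*(1 - 8) + (-8)^(3/2)*(1 - 8)*(1 - 8*(1 - 8)))/(-3 - 8*(1 - 8)))² = (5*(9 - 3*(-8)*(-7) - 16*I*√2*(-7)*(1 - 8*(-7)))/(-3 - 8*(-7)))² = (5*(9 - 168 - 16*I*√2*(-7)*(1 + 56))/(-3 + 56))² = (5*(9 - 168 - 16*I*√2*(-7)*57)/53)² = (5*(1/53)*(9 - 168 + 6384*I*√2))² = (5*(1/53)*(-159 + 6384*I*√2))² = (-15 + 31920*I*√2/53)²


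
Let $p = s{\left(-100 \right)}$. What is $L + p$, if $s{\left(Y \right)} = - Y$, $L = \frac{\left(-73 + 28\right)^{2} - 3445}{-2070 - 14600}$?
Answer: $\frac{166842}{1667} \approx 100.09$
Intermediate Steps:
$L = \frac{142}{1667}$ ($L = \frac{\left(-45\right)^{2} - 3445}{-16670} = \left(2025 - 3445\right) \left(- \frac{1}{16670}\right) = \left(-1420\right) \left(- \frac{1}{16670}\right) = \frac{142}{1667} \approx 0.085183$)
$p = 100$ ($p = \left(-1\right) \left(-100\right) = 100$)
$L + p = \frac{142}{1667} + 100 = \frac{166842}{1667}$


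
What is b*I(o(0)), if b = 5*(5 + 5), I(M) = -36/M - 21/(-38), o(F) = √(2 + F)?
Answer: 525/19 - 900*√2 ≈ -1245.2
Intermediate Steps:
I(M) = 21/38 - 36/M (I(M) = -36/M - 21*(-1/38) = -36/M + 21/38 = 21/38 - 36/M)
b = 50 (b = 5*10 = 50)
b*I(o(0)) = 50*(21/38 - 36/√(2 + 0)) = 50*(21/38 - 36*√2/2) = 50*(21/38 - 18*√2) = 525/19 - 900*√2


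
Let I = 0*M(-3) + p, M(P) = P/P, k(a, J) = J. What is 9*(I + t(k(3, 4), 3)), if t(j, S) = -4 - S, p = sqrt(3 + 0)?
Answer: -63 + 9*sqrt(3) ≈ -47.412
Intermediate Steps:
p = sqrt(3) ≈ 1.7320
M(P) = 1
I = sqrt(3) (I = 0*1 + sqrt(3) = 0 + sqrt(3) = sqrt(3) ≈ 1.7320)
9*(I + t(k(3, 4), 3)) = 9*(sqrt(3) + (-4 - 1*3)) = 9*(sqrt(3) + (-4 - 3)) = 9*(sqrt(3) - 7) = 9*(-7 + sqrt(3)) = -63 + 9*sqrt(3)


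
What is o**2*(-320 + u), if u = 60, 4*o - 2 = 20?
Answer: -7865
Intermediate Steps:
o = 11/2 (o = 1/2 + (1/4)*20 = 1/2 + 5 = 11/2 ≈ 5.5000)
o**2*(-320 + u) = (11/2)**2*(-320 + 60) = (121/4)*(-260) = -7865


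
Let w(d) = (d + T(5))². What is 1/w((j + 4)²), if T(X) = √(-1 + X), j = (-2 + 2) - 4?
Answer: ¼ ≈ 0.25000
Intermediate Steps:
j = -4 (j = 0 - 4 = -4)
w(d) = (2 + d)² (w(d) = (d + √(-1 + 5))² = (d + √4)² = (d + 2)² = (2 + d)²)
1/w((j + 4)²) = 1/((2 + (-4 + 4)²)²) = 1/((2 + 0²)²) = 1/((2 + 0)²) = 1/(2²) = 1/4 = ¼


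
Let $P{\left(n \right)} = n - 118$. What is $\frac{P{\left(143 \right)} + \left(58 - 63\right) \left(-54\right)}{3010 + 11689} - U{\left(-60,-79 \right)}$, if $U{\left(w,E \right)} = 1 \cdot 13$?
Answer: $- \frac{190792}{14699} \approx -12.98$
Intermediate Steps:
$U{\left(w,E \right)} = 13$
$P{\left(n \right)} = -118 + n$
$\frac{P{\left(143 \right)} + \left(58 - 63\right) \left(-54\right)}{3010 + 11689} - U{\left(-60,-79 \right)} = \frac{\left(-118 + 143\right) + \left(58 - 63\right) \left(-54\right)}{3010 + 11689} - 13 = \frac{25 - -270}{14699} - 13 = \left(25 + 270\right) \frac{1}{14699} - 13 = 295 \cdot \frac{1}{14699} - 13 = \frac{295}{14699} - 13 = - \frac{190792}{14699}$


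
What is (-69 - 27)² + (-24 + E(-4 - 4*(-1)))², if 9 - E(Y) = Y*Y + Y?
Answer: 9441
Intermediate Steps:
E(Y) = 9 - Y - Y² (E(Y) = 9 - (Y*Y + Y) = 9 - (Y² + Y) = 9 - (Y + Y²) = 9 + (-Y - Y²) = 9 - Y - Y²)
(-69 - 27)² + (-24 + E(-4 - 4*(-1)))² = (-69 - 27)² + (-24 + (9 - (-4 - 4*(-1)) - (-4 - 4*(-1))²))² = (-96)² + (-24 + (9 - (-4 + 4) - (-4 + 4)²))² = 9216 + (-24 + (9 - 1*0 - 1*0²))² = 9216 + (-24 + (9 + 0 - 1*0))² = 9216 + (-24 + (9 + 0 + 0))² = 9216 + (-24 + 9)² = 9216 + (-15)² = 9216 + 225 = 9441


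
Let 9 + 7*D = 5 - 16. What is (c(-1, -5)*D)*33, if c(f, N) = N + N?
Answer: 6600/7 ≈ 942.86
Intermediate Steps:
c(f, N) = 2*N
D = -20/7 (D = -9/7 + (5 - 16)/7 = -9/7 + (⅐)*(-11) = -9/7 - 11/7 = -20/7 ≈ -2.8571)
(c(-1, -5)*D)*33 = ((2*(-5))*(-20/7))*33 = -10*(-20/7)*33 = (200/7)*33 = 6600/7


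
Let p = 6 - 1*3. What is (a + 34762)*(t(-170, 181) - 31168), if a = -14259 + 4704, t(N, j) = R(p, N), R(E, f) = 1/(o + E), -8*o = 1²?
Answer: -18069789192/23 ≈ -7.8564e+8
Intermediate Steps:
o = -⅛ (o = -⅛*1² = -⅛*1 = -⅛ ≈ -0.12500)
p = 3 (p = 6 - 3 = 3)
R(E, f) = 1/(-⅛ + E)
t(N, j) = 8/23 (t(N, j) = 8/(-1 + 8*3) = 8/(-1 + 24) = 8/23)
a = -9555
(a + 34762)*(t(-170, 181) - 31168) = (-9555 + 34762)*(8/23 - 31168) = 25207*(-716856/23) = -18069789192/23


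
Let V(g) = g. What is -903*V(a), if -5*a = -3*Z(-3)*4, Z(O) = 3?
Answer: -32508/5 ≈ -6501.6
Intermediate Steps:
a = 36/5 (a = -(-3*3)*4/5 = -(-9)*4/5 = -⅕*(-36) = 36/5 ≈ 7.2000)
-903*V(a) = -903*36/5 = -32508/5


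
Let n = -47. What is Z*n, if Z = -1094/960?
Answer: 25709/480 ≈ 53.560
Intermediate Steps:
Z = -547/480 (Z = -1094*1/960 = -547/480 ≈ -1.1396)
Z*n = -547/480*(-47) = 25709/480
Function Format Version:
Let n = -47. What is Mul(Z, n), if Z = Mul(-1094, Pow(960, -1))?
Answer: Rational(25709, 480) ≈ 53.560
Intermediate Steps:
Z = Rational(-547, 480) (Z = Mul(-1094, Rational(1, 960)) = Rational(-547, 480) ≈ -1.1396)
Mul(Z, n) = Mul(Rational(-547, 480), -47) = Rational(25709, 480)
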